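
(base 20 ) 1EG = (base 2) 1010111000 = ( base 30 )n6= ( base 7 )2013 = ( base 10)696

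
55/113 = 55/113 = 0.49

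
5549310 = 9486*585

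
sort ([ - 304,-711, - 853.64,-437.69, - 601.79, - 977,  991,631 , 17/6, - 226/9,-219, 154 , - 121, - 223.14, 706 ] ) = [ - 977, - 853.64, - 711,-601.79,-437.69,- 304,-223.14,- 219,  -  121, -226/9,  17/6,154,  631,706, 991]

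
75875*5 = 379375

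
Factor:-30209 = -17^1*1777^1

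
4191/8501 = 4191/8501 = 0.49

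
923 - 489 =434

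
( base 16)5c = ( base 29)35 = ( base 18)52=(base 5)332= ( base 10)92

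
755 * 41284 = 31169420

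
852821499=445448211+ 407373288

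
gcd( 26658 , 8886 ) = 8886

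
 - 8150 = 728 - 8878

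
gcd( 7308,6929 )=1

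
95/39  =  95/39=2.44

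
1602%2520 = 1602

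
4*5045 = 20180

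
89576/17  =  89576/17 = 5269.18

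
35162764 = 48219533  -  13056769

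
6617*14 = 92638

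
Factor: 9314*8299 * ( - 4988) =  - 385556867368 = -2^3 * 29^1*43^2* 193^1*4657^1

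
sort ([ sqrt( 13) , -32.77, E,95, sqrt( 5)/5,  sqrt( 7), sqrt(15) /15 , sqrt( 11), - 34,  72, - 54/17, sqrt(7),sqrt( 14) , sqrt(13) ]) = [ -34, - 32.77, - 54/17, sqrt( 15 )/15, sqrt (5)/5,sqrt(7), sqrt (7),E,sqrt( 11 ), sqrt (13),sqrt(13),sqrt( 14), 72,95 ] 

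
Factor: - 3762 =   -  2^1*3^2* 11^1*19^1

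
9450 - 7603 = 1847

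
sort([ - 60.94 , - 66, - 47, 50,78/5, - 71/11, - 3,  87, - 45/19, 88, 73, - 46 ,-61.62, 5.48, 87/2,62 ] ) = [  -  66, - 61.62,-60.94, - 47,-46, - 71/11,  -  3, - 45/19, 5.48,  78/5, 87/2,50, 62,73, 87,  88]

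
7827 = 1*7827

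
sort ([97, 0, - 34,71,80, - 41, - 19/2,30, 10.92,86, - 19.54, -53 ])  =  [ -53, - 41,-34 , - 19.54, - 19/2,0,10.92, 30,71,80,86,97 ] 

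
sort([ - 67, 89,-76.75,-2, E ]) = [ - 76.75, - 67, - 2,E,89]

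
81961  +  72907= 154868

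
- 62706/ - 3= 20902 + 0/1 = 20902.00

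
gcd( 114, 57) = 57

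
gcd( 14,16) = 2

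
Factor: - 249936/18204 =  - 508/37 = - 2^2*37^( - 1 )*127^1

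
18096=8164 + 9932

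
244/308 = 61/77= 0.79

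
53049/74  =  716 + 65/74 = 716.88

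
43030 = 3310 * 13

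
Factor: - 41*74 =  - 2^1*37^1 * 41^1 = - 3034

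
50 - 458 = - 408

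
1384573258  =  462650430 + 921922828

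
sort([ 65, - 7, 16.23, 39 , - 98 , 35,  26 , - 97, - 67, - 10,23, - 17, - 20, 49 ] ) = [ - 98 ,- 97, - 67, - 20, - 17, - 10 , - 7,16.23, 23,26  ,  35, 39, 49,65]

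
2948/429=268/39 = 6.87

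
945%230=25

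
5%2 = 1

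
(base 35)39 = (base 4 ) 1302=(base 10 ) 114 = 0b1110010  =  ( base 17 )6c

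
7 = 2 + 5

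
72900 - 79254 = -6354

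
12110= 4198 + 7912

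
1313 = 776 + 537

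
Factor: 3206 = 2^1*7^1*229^1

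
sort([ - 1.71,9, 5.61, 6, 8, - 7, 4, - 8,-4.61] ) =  [-8, - 7,-4.61, - 1.71 , 4, 5.61,6 , 8,9] 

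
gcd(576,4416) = 192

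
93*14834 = 1379562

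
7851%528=459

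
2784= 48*58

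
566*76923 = 43538418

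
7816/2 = 3908 = 3908.00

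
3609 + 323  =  3932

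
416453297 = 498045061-81591764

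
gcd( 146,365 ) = 73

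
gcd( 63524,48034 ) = 2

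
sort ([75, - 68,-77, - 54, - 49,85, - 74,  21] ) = [ - 77,  -  74, - 68, - 54, - 49,21, 75, 85 ]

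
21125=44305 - 23180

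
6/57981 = 2/19327 =0.00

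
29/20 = 29/20 =1.45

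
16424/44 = 4106/11 = 373.27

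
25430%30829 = 25430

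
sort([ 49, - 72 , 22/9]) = [ - 72, 22/9,49]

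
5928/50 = 2964/25 = 118.56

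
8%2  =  0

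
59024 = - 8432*(-7 ) 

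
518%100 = 18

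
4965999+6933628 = 11899627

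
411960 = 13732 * 30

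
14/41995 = 14/41995  =  0.00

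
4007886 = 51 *78586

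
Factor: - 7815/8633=-3^1*5^1*89^(-1)* 97^(-1)*521^1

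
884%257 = 113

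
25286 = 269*94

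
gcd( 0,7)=7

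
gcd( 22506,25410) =726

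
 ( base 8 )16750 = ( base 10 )7656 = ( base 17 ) 1986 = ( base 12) 4520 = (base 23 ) EAK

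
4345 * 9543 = 41464335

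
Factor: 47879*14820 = 709566780 = 2^2*3^1*5^1*13^2 * 19^1*29^1*127^1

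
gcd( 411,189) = 3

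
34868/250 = 139 + 59/125=139.47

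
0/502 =0 = 0.00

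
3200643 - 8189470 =-4988827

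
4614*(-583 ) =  - 2689962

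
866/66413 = 866/66413 = 0.01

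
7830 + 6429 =14259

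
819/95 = 819/95 = 8.62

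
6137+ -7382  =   -1245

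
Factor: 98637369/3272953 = 3^1*199^( - 1 )*2347^1 * 14009^1 * 16447^ (-1 )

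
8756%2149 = 160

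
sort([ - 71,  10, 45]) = [ -71,10, 45 ]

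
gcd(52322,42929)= 1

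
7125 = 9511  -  2386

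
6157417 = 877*7021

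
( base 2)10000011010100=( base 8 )20324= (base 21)J14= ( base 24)EE4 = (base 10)8404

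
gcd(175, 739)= 1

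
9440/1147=9440/1147 = 8.23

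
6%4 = 2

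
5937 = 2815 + 3122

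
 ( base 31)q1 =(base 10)807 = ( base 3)1002220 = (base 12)573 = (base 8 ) 1447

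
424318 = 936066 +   -  511748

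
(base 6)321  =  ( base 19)67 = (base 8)171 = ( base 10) 121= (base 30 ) 41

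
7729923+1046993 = 8776916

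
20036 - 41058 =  - 21022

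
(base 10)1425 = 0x591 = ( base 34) 17V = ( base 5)21200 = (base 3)1221210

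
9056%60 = 56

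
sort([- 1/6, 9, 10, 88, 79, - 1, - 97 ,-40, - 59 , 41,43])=[- 97, - 59, - 40 ,-1,-1/6,9, 10, 41,  43, 79, 88]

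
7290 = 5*1458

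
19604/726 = 9802/363  =  27.00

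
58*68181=3954498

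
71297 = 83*859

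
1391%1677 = 1391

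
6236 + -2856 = 3380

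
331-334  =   - 3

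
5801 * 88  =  510488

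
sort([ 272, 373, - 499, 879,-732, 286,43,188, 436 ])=[- 732, - 499 , 43 , 188,272,286, 373,436,879] 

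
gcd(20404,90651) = 1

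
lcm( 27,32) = 864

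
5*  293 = 1465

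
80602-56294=24308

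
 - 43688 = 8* ( - 5461)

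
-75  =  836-911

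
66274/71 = 66274/71  =  933.44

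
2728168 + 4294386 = 7022554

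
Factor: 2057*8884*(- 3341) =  - 61054730308 = - 2^2*11^2*13^1*17^1*257^1*2221^1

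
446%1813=446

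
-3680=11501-15181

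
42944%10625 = 444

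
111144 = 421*264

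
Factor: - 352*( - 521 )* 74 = 13571008 = 2^6* 11^1*37^1 *521^1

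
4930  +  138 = 5068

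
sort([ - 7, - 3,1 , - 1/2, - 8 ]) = [ - 8, - 7, - 3, - 1/2, 1 ]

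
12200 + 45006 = 57206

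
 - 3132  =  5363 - 8495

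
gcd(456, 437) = 19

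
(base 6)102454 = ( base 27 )bdg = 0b10000011000010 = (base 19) 1447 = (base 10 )8386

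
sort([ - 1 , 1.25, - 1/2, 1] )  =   [ - 1, - 1/2 , 1, 1.25]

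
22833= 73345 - 50512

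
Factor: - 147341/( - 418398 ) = 2^( - 1 )*3^(  -  1 )*137^( - 1)*509^( - 1 ) * 147341^1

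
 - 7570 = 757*( -10)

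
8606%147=80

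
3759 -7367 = -3608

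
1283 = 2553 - 1270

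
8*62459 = 499672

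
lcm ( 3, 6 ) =6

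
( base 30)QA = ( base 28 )106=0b1100010110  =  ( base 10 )790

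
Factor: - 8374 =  - 2^1*53^1*79^1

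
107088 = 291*368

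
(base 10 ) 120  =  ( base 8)170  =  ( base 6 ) 320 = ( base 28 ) 48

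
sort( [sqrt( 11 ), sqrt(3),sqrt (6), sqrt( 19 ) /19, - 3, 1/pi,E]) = [ - 3, sqrt(19)/19 , 1/pi, sqrt( 3 ),sqrt( 6),E, sqrt( 11)] 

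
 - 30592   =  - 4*7648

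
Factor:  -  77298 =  - 2^1*3^1 * 13^1*991^1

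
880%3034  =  880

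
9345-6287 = 3058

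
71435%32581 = 6273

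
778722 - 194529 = 584193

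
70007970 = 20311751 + 49696219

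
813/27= 271/9=30.11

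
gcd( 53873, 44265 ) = 1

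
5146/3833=1 + 1313/3833  =  1.34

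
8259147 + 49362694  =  57621841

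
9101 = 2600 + 6501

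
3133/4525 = 3133/4525 = 0.69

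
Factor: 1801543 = 229^1*7867^1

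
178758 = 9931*18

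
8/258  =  4/129 = 0.03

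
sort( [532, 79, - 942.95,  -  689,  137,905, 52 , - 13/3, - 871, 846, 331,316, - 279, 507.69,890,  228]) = [-942.95, - 871, - 689 , - 279, - 13/3, 52 , 79, 137, 228, 316, 331, 507.69, 532, 846, 890,905 ]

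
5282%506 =222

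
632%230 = 172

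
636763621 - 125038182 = 511725439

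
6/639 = 2/213 = 0.01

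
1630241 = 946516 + 683725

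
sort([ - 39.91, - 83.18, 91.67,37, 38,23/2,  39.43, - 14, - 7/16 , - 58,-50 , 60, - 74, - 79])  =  [ - 83.18, - 79,-74, - 58 , - 50, - 39.91, - 14, - 7/16,23/2, 37, 38 , 39.43 , 60,91.67 ] 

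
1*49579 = 49579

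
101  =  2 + 99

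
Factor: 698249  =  698249^1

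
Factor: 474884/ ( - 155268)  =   -523/171=-3^( - 2)*19^( - 1)*523^1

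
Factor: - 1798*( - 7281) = 2^1*3^2*29^1*31^1*809^1 = 13091238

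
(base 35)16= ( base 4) 221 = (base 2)101001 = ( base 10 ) 41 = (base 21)1k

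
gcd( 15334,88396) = 902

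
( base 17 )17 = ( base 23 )11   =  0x18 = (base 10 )24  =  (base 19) 15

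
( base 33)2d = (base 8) 117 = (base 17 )4B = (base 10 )79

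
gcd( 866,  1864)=2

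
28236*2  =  56472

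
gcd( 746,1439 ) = 1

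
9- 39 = - 30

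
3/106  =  3/106 = 0.03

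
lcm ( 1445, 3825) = 65025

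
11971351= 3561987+8409364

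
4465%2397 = 2068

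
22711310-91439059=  - 68727749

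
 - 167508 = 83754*( - 2 ) 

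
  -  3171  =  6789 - 9960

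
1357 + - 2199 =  - 842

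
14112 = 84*168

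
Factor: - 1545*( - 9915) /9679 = 3^2 *5^2* 103^1 * 661^1*9679^ ( - 1) = 15318675/9679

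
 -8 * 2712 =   -  21696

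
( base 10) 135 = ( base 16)87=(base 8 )207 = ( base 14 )99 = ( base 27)50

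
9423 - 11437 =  - 2014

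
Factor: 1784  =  2^3 * 223^1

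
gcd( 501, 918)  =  3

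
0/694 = 0= 0.00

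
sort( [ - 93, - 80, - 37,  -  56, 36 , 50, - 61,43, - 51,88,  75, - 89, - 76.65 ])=[ - 93, - 89  , - 80, - 76.65, - 61, - 56, - 51, - 37,36, 43,  50, 75, 88] 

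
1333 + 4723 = 6056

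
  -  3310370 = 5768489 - 9078859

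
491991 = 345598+146393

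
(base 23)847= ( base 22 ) 8KJ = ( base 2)1000011101011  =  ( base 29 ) 54A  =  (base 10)4331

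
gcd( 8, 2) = 2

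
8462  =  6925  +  1537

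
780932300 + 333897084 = 1114829384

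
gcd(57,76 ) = 19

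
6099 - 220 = 5879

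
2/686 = 1/343 = 0.00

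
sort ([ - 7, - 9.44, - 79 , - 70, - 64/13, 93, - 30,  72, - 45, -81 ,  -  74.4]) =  [ -81, - 79, - 74.4,  -  70,  -  45,-30, - 9.44, - 7 ,-64/13,72, 93]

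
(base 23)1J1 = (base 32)u7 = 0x3C7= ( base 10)967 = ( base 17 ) 35F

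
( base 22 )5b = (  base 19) 67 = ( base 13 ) 94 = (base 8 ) 171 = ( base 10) 121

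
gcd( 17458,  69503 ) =7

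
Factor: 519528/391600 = 64941/48950 = 2^( - 1)*3^1*5^( - 2)*11^( -1)*89^ ( - 1)*21647^1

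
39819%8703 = 5007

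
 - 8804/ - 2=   4402/1 = 4402.00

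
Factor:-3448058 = -2^1*1724029^1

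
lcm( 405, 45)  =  405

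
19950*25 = 498750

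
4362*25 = 109050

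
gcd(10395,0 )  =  10395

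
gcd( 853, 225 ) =1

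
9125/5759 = 1  +  3366/5759 = 1.58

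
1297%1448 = 1297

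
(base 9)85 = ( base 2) 1001101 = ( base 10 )77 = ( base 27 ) 2N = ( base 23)38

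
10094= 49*206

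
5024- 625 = 4399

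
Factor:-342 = -2^1*3^2*19^1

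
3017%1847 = 1170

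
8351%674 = 263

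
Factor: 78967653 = 3^1 * 89^1*295759^1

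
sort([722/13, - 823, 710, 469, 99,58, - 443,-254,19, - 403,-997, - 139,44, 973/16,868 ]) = [ - 997,-823, - 443, - 403,-254, - 139, 19, 44, 722/13,58, 973/16, 99,469,710, 868]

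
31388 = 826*38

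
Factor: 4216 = 2^3*17^1*31^1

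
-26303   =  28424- 54727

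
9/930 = 3/310= 0.01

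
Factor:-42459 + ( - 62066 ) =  - 104525  =  - 5^2*37^1*113^1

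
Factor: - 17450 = -2^1 * 5^2 * 349^1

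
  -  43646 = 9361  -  53007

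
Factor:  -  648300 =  - 2^2 * 3^1*5^2 * 2161^1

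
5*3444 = 17220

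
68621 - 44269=24352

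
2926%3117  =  2926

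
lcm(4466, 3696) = 107184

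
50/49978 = 25/24989 = 0.00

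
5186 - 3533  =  1653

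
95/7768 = 95/7768 = 0.01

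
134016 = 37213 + 96803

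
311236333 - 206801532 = 104434801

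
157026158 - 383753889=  -226727731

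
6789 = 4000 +2789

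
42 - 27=15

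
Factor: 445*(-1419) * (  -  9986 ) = 6305709630 = 2^1* 3^1*5^1*11^1*43^1*89^1*4993^1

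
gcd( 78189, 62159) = 1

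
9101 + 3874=12975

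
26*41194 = 1071044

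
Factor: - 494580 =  - 2^2 *3^1*5^1 * 8243^1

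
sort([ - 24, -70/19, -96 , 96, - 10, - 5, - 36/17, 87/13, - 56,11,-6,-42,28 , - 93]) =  [-96, - 93, -56,-42, - 24,- 10, - 6,  -  5,  -  70/19,-36/17, 87/13, 11, 28,96 ]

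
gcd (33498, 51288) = 6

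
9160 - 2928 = 6232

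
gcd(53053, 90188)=7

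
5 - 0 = 5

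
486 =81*6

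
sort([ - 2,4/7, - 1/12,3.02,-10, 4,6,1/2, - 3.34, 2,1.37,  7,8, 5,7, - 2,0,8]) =[ - 10, - 3.34, - 2, - 2,-1/12,0, 1/2, 4/7,1.37 , 2, 3.02,4,5,6,7,7,8,8 ] 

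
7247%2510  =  2227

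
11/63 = 11/63  =  0.17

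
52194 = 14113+38081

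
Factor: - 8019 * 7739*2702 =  - 167683528782 = - 2^1*3^6* 7^1*11^1*71^1*109^1*193^1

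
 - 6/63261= -2/21087 = -0.00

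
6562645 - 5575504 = 987141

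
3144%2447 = 697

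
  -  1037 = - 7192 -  - 6155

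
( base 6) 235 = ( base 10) 95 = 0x5F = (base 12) 7b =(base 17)5a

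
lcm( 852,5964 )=5964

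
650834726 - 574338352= 76496374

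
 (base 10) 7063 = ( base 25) B7D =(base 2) 1101110010111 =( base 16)1B97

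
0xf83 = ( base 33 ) 3LB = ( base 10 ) 3971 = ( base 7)14402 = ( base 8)7603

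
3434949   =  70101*49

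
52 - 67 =-15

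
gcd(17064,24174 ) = 1422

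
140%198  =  140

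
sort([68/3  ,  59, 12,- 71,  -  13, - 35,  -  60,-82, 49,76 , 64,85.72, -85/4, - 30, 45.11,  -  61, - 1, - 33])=[  -  82, - 71,- 61, - 60,-35,-33,-30, -85/4, - 13,  -  1,12, 68/3, 45.11,49,59,64  ,  76, 85.72 ]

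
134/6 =22+1/3  =  22.33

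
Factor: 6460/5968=1615/1492=2^ (  -  2)*5^1*17^1 * 19^1*373^( - 1)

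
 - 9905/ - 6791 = 1 + 3114/6791 = 1.46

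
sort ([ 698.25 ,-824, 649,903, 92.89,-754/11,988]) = [- 824,  -  754/11, 92.89, 649, 698.25, 903 , 988 ]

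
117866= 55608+62258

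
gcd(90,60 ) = 30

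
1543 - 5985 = -4442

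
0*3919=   0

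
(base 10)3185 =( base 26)4id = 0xc71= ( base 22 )6CH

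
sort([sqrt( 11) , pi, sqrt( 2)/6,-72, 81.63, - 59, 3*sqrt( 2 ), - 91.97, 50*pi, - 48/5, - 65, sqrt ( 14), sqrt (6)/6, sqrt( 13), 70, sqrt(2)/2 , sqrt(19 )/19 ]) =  [-91.97, - 72, - 65,-59, -48/5, sqrt( 19)/19, sqrt ( 2)/6, sqrt ( 6)/6, sqrt ( 2) /2,  pi,sqrt( 11),sqrt ( 13 ),sqrt( 14 ), 3*sqrt ( 2), 70 , 81.63, 50*pi ]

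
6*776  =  4656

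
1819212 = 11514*158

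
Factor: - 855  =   - 3^2*5^1*19^1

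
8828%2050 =628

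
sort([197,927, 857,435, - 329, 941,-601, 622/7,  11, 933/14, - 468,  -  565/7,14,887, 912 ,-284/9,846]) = [-601,  -  468, -329, -565/7,  -  284/9, 11,14,933/14, 622/7, 197,  435, 846, 857,887,912,927,941]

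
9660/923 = 9660/923=10.47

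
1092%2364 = 1092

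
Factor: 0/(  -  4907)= 0  =  0^1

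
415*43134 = 17900610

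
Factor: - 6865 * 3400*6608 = - 154237328000 = - 2^7*5^3*7^1 * 17^1*59^1*1373^1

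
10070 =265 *38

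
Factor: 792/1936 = 2^( - 1)*3^2*11^( - 1)  =  9/22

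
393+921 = 1314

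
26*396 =10296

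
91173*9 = 820557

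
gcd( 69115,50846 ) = 1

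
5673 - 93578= - 87905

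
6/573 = 2/191 = 0.01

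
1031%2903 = 1031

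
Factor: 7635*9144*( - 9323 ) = -650880024120=- 2^3 *3^3*5^1*127^1*509^1*9323^1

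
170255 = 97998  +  72257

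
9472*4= 37888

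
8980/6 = 1496 +2/3 = 1496.67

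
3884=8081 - 4197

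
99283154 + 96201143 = 195484297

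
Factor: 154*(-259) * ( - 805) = 2^1*5^1*7^3*11^1*23^1*37^1 = 32108230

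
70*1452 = 101640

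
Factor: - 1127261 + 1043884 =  - 83377 =-7^1*43^1*277^1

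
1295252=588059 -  -707193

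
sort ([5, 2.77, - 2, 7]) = [-2, 2.77,  5, 7]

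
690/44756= 345/22378 = 0.02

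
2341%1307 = 1034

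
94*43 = 4042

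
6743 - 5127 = 1616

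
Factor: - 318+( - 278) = -2^2*149^1 = - 596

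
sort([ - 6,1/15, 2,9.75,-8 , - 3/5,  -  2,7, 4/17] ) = [ - 8, - 6, - 2 , - 3/5,1/15,4/17, 2,  7 , 9.75]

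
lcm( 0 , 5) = 0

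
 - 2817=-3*939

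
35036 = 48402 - 13366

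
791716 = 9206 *86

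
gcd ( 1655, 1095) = 5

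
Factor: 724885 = 5^1 * 7^1*139^1*149^1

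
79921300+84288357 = 164209657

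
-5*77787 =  - 388935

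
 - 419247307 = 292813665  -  712060972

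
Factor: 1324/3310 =2^1*5^( - 1) =2/5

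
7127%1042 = 875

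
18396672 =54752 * 336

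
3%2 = 1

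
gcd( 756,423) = 9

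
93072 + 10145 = 103217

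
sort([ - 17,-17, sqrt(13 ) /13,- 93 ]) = [  -  93, - 17, - 17,sqrt( 13 ) /13 ]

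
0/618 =0 = 0.00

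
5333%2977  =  2356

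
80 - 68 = 12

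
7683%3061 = 1561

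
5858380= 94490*62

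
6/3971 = 6/3971  =  0.00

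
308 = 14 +294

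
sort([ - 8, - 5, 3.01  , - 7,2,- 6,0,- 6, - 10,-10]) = [ - 10, - 10, - 8, - 7, - 6,-6, - 5,0,2, 3.01 ]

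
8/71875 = 8/71875 = 0.00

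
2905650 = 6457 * 450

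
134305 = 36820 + 97485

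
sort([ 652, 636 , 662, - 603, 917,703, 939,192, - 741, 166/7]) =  [ - 741,- 603, 166/7,192,  636,652, 662, 703, 917, 939]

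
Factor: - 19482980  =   - 2^2 * 5^1*11^1* 19^1*59^1*79^1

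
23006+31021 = 54027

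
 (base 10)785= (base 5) 11120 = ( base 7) 2201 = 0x311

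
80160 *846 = 67815360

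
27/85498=27/85498 = 0.00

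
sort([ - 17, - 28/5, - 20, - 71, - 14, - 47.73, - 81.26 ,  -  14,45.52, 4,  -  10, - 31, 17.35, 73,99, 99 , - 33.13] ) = [  -  81.26,-71, - 47.73, - 33.13, - 31, - 20, - 17, - 14, - 14, - 10, - 28/5, 4, 17.35 , 45.52, 73 , 99,99 ] 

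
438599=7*62657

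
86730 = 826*105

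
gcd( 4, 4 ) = 4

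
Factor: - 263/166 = - 2^(  -  1)*83^( - 1) * 263^1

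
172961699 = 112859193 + 60102506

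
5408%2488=432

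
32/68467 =32/68467 = 0.00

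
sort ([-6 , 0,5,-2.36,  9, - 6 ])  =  [ - 6, - 6, - 2.36,0,5,  9 ]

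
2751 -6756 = -4005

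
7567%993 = 616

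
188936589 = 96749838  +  92186751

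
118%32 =22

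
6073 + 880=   6953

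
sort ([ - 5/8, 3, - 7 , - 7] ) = [ - 7,-7, - 5/8, 3]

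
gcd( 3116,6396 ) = 164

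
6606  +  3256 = 9862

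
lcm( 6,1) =6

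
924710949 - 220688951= 704021998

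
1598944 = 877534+721410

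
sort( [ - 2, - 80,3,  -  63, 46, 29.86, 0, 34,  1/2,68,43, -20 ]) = [ - 80  , - 63, - 20,-2,0,1/2, 3,29.86,34,43, 46,68 ]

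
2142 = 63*34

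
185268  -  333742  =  - 148474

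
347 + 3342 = 3689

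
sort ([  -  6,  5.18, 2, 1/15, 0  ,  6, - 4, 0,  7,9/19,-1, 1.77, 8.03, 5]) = [ - 6, - 4, - 1, 0,0,  1/15, 9/19,1.77, 2, 5 , 5.18,6,7,  8.03] 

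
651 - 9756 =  - 9105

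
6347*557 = 3535279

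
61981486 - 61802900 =178586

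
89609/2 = 89609/2   =  44804.50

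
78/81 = 26/27 =0.96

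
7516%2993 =1530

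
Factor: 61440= 2^12 * 3^1*5^1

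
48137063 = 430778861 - 382641798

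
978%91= 68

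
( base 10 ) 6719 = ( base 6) 51035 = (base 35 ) 5gy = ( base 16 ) 1a3f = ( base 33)65K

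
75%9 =3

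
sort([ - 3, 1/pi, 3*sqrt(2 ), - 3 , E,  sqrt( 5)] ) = [ - 3,  -  3,1/pi, sqrt ( 5 ), E, 3*  sqrt(2)] 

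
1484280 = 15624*95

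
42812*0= 0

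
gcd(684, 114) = 114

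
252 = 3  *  84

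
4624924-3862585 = 762339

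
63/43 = 1 + 20/43 = 1.47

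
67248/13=5172+12/13 = 5172.92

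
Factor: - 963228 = -2^2*3^1*7^1*11467^1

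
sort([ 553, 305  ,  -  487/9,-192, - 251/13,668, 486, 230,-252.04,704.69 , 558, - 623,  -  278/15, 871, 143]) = [-623,-252.04, - 192,-487/9,-251/13, -278/15, 143 , 230, 305, 486, 553, 558,668, 704.69, 871] 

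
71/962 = 71/962 = 0.07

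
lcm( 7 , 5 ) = 35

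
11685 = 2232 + 9453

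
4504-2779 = 1725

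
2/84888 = 1/42444 = 0.00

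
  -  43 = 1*(-43 )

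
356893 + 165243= 522136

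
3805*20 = 76100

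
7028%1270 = 678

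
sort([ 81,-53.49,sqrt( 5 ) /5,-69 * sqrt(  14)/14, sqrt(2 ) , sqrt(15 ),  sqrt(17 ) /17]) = [- 53.49,  -  69 * sqrt(14)/14,sqrt( 17 ) /17, sqrt(5)/5,  sqrt(2 ),sqrt(15 ),81]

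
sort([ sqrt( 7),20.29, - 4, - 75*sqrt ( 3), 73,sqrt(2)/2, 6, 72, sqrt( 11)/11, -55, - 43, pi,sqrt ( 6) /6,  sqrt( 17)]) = [  -  75 *sqrt( 3),  -  55, - 43,-4, sqrt( 11)/11, sqrt( 6) /6, sqrt( 2)/2, sqrt( 7 ), pi,sqrt( 17), 6, 20.29,72, 73]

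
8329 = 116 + 8213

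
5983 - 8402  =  -2419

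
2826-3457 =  - 631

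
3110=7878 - 4768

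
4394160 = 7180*612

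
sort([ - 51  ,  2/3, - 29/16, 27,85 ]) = [ - 51, - 29/16, 2/3,27, 85 ] 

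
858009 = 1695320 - 837311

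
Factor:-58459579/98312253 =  - 3^(-1 )*13^( -1)*31^ (-1 ) * 233^( - 1 )*349^(-1)*1553^1 * 37643^1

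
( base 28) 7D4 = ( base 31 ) 62S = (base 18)1016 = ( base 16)16E0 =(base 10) 5856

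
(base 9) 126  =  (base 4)1221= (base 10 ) 105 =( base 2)1101001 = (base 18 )5F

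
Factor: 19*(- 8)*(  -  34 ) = 2^4*17^1*19^1= 5168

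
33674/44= 16837/22 =765.32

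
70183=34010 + 36173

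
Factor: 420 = 2^2*3^1*5^1 *7^1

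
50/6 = 25/3 = 8.33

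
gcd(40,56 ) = 8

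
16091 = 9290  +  6801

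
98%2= 0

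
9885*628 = 6207780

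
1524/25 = 60 + 24/25=60.96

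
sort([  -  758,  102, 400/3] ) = [-758,  102,  400/3]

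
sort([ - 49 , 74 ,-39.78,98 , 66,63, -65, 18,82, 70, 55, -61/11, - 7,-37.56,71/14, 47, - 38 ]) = [-65,-49,-39.78, - 38, -37.56, - 7,-61/11,  71/14,18,47,55, 63,66 , 70,  74,82, 98]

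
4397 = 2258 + 2139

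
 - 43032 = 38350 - 81382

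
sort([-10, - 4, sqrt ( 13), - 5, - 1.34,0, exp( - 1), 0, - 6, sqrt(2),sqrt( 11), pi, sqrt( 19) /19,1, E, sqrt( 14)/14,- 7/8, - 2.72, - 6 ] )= [ - 10,- 6, - 6, - 5, - 4 , - 2.72, - 1.34, - 7/8, 0, 0, sqrt( 19)/19, sqrt( 14 )/14, exp(-1),  1, sqrt( 2), E,  pi,sqrt( 11), sqrt( 13)]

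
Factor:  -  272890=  - 2^1 * 5^1*29^1*941^1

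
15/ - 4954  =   - 15/4954 = - 0.00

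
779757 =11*70887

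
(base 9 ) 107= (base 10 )88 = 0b1011000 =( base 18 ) 4g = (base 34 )2k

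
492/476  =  1 + 4/119 = 1.03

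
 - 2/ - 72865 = 2/72865=0.00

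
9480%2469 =2073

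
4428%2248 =2180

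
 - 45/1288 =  -1+1243/1288 = - 0.03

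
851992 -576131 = 275861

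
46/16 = 2 + 7/8 = 2.88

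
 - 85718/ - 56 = 42859/28  =  1530.68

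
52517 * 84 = 4411428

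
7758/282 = 27 + 24/47 =27.51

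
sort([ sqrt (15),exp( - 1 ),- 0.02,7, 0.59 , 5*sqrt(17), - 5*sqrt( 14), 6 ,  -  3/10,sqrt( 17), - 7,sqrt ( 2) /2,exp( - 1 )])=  [ - 5*sqrt(14),  -  7, - 3/10 , - 0.02,exp ( -1 ) , exp( - 1 ), 0.59 , sqrt(2)/2 , sqrt( 15), sqrt(17),6,7, 5* sqrt ( 17 )]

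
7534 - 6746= 788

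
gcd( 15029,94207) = 1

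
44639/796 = 56 + 63/796 = 56.08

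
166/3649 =166/3649 =0.05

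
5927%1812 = 491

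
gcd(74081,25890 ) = 1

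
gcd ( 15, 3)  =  3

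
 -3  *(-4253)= 12759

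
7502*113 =847726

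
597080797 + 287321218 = 884402015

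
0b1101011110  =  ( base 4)31132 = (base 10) 862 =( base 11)714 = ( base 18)2bg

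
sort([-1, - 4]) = [ - 4, - 1]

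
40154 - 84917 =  - 44763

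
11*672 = 7392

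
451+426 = 877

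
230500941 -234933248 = -4432307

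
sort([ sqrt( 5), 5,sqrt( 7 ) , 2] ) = [2,sqrt (5 ),sqrt( 7),5]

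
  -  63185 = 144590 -207775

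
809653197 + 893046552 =1702699749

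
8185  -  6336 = 1849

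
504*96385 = 48578040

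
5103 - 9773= - 4670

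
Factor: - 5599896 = -2^3*3^1*233329^1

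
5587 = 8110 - 2523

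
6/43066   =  3/21533 = 0.00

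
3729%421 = 361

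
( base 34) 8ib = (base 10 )9871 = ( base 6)113411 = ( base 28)CGF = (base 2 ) 10011010001111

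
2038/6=1019/3  =  339.67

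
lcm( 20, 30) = 60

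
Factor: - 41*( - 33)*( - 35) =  - 3^1*5^1*7^1*11^1*41^1 = - 47355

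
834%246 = 96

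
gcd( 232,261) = 29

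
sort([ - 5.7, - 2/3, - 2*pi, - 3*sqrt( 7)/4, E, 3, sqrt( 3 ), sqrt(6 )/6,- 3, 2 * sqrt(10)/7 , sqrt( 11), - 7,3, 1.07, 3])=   [ - 7, -2*pi,  -  5.7 , - 3, - 3*sqrt(7 )/4, - 2/3,  sqrt( 6 ) /6, 2*sqrt( 10 ) /7, 1.07,sqrt(3 ),E,3,3,  3, sqrt(11 ) ]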